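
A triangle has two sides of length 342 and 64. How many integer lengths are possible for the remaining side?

The triangle inequality gives |342 − 64| < c < 342 + 64, i.e. 278 < c < 406.
So c can be any integer from 279 to 405: 127 values.

127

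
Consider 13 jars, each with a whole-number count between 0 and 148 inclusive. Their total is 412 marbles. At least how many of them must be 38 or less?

3

Each value above 38 is at least 39, contributing at least 39 − 0 = 39 above the floor 0.
The sum exceeds the floor total 0 by 412, so at most ⌊412/39⌋ = 10 exceed 38, and at least 3 are ≤ 38.
Exactly 3 works: 3 values at 0 and 10 at 39 total 390; raise one of the low values by 22 (still ≤ 38) to hit 412.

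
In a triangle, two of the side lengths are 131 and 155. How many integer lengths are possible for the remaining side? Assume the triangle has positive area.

The triangle inequality gives |131 − 155| < c < 131 + 155, i.e. 24 < c < 286.
So c can be any integer from 25 to 285: 261 values.

261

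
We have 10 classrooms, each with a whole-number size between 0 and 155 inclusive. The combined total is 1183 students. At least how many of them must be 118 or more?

1

Each value short of 118 is at most 117, costing at least 155 − 117 = 38 against the maximum total of 1550.
We can afford to lose at most 1550 − 1183 = 367, so at most ⌊367/38⌋ = 9 fall short, and at least 1 are ≥ 118.
Exactly 1 works: 1 value at 155 and 9 at 117 total 1208; lower one of the high values by 25 (still ≥ 118) to hit 1183.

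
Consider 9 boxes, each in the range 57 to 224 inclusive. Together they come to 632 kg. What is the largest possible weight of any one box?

176

To make one box as large as possible, make the other 8 as small as possible.
The other 8 contribute at least 8 × 57 = 456, leaving at most 632 − 456 = 176.
Since 176 ≤ 224, this is achievable: one at 176 and 8 at 57.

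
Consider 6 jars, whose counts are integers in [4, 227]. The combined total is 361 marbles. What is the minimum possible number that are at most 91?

3

If only k of them are at most 91, the other 6 − k are at least 92, so the total is at least (6 − k)·92 + k·4.
This is ≤ 361, so (6 − k)·92 + 4k ≤ 361, which gives k ≥ 3.
Exactly 3 works: 3 values at 4 and 3 at 92 total 288; raise one of the low values by 73 (still ≤ 91) to hit 361.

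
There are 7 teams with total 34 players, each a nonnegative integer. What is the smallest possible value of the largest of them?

5

If every one of the 7 were at most 4, the total would be at most 7 × 4 = 28 < 34.
Achievable: 6 of them at 5 and 1 at 4 total 34.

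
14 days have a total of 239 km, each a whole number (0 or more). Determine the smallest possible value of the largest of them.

18

The 14 values sum to 239, so their maximum is at least ⌈239/14⌉ = 18.
Taking 13 copies of 17 and 1 copy of 18 gives exactly 239, so 18 is attained.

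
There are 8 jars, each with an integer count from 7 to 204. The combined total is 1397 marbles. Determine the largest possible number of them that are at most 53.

Each value at 53 or below falls at least 204 − 53 = 151 short of the ceiling 204.
The ceiling total is 8 × 204 = 1632, and we need 1397, so at most ⌊(1632 − 1397)/151⌋ = 1 can be that low.
k = 1 is achieved by 1 value at 53 and 7 at 204, total 1481; lower one of the 204's by 84 (still > 53) to reach 1397.

1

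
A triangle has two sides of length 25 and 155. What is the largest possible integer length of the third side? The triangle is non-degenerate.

179

The third side must be less than 25 + 155 = 180.
The largest integer below 180 is 179.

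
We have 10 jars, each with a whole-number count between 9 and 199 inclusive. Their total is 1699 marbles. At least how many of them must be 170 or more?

Suppose at most 10 − j of them reach 170; then j values are ≤ 169 and the rest ≤ 199.
The total is then ≤ 169·j + 199·(10 − j) = 1990 − 30j. For this to be ≥ 1699 we need j ≤ 9, so at least 10 − 9 = 1 must reach 170.
Exactly 1 works: 1 value at 199 and 9 at 169 total 1720; lower one of the high values by 21 (still ≥ 170) to hit 1699.

1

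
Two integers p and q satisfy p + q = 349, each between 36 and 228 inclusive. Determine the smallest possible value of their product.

pq = p(349 − p) is concave in p, so over [121, 228] it is minimized at an endpoint.
At the endpoint p = 121, q = 349 − 121 = 228, so pq = 121 × 228 = 27588.

27588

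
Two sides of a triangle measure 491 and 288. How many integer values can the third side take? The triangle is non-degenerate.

The triangle inequality gives |491 − 288| < c < 491 + 288, i.e. 203 < c < 779.
So c can be any integer from 204 to 778: 575 values.

575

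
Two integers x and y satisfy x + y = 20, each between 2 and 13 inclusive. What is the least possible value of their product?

91

Since x + y is fixed, pushing one of them to its bound minimizes the product.
The extreme feasible split is x = 7, y = 13, giving xy = 91.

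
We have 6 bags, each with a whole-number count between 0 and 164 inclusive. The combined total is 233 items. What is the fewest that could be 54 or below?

Let j be the number exceeding 54. Then the total is ≥ 55·j + 0·(6 − j) = 0 + 55j.
So 55j ≤ 233 and j ≤ 4; hence at least 6 − 4 = 2 are ≤ 54.
Exactly 2 works: 2 values at 0 and 4 at 55 total 220; raise one of the low values by 13 (still ≤ 54) to hit 233.

2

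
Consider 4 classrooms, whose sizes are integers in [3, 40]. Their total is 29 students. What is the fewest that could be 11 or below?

3

If only k of them are at most 11, the other 4 − k are at least 12, so the total is at least (4 − k)·12 + k·3.
This is ≤ 29, so (4 − k)·12 + 3k ≤ 29, which gives k ≥ 3.
Exactly 3 works: 3 values at 3 and 1 at 12 total 21; raise one of the low values by 8 (still ≤ 11) to hit 29.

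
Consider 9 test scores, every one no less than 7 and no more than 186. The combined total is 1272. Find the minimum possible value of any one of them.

To make one score as small as possible, make the other 8 as large as possible.
The other 8 can take up 8 × 186 = 1488 ≥ 1272 − 7, so one score can sit at its floor of 7.
Achievable: one at 7 and the other 8 totalling 1265, which fits since 8 × 7 ≤ 1265 ≤ 8 × 186.

7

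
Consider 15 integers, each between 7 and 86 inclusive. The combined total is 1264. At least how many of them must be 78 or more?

13

Suppose at most 15 − j of them reach 78; then j values are ≤ 77 and the rest ≤ 86.
The total is then ≤ 77·j + 86·(15 − j) = 1290 − 9j. For this to be ≥ 1264 we need j ≤ 2, so at least 15 − 2 = 13 must reach 78.
Exactly 13 works: 13 values at 86 and 2 at 77 total 1272; lower one of the high values by 8 (still ≥ 78) to hit 1264.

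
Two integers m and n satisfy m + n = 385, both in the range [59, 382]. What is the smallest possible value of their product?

19234

mn = m(385 − m) is concave in m, so over [59, 326] it is minimized at an endpoint.
At the endpoint m = 59, n = 385 − 59 = 326, so mn = 59 × 326 = 19234.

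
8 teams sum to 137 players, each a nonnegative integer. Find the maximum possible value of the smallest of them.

17

If every one of the 8 were at least 18, the total would be at least 8 × 18 = 144 > 137.
Achievable: 7 of them at 17 and 1 at 18 total 137.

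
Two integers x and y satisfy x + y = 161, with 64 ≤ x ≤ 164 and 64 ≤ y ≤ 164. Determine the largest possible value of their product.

With x + y fixed, xy peaks when the two are closest together.
Taking x = 80 and y = 81 (both in [64, 164]) gives xy = 6480.

6480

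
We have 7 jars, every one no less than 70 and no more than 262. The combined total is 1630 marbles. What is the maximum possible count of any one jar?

Maximizing one value means minimizing the remaining 6.
The other 6 contribute at least 6 × 70 = 420, leaving at most 1630 − 420 = 1210.
But each jar is capped at 262, so the maximum is 262.
Achievable: one at 262 and the other 6 totalling 1368, which fits since 6 × 70 ≤ 1368 ≤ 6 × 262.

262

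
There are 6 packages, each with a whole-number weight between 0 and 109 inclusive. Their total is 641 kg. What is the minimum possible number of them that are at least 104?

4

Each value short of 104 is at most 103, costing at least 109 − 103 = 6 against the maximum total of 654.
We can afford to lose at most 654 − 641 = 13, so at most ⌊13/6⌋ = 2 fall short, and at least 4 are ≥ 104.
Exactly 4 works: 4 values at 109 and 2 at 103 total 642; lower one of the high values by 1 (still ≥ 104) to hit 641.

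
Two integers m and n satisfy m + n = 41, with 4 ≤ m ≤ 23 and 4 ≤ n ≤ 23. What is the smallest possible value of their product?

Since m + n is fixed, pushing one of them to its bound minimizes the product.
The extreme feasible split is m = 18, n = 23, giving mn = 414.

414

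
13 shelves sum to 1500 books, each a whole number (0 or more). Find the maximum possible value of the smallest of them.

115

The average is 1500/13 < 116, so some value is ≤ 115.
Achievable: 8 of them at 115 and 5 at 116 total 1500.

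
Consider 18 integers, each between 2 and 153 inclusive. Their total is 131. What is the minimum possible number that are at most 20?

Each value above 20 is at least 21, contributing at least 21 − 2 = 19 above the floor 2.
The sum exceeds the floor total 36 by 95, so at most ⌊95/19⌋ = 5 exceed 20, and at least 13 are ≤ 20.
Exactly 13 works: 13 values at 2 and 5 at 21 total 131.

13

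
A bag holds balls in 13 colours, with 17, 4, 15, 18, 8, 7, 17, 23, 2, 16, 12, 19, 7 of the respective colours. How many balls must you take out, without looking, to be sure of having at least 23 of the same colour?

In the worst case you take as many as possible of each colour without reaching 23: 17 + 4 + 15 + 18 + 8 + 7 + 17 + 22 + 2 + 16 + 12 + 19 + 7 = 164.
The next one must give 23 of some colour, so 164 + 1 = 165.

165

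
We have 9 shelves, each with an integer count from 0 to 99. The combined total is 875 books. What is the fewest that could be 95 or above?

Each value short of 95 is at most 94, costing at least 99 − 94 = 5 against the maximum total of 891.
We can afford to lose at most 891 − 875 = 16, so at most ⌊16/5⌋ = 3 fall short, and at least 6 are ≥ 95.
Exactly 6 works: 6 values at 99 and 3 at 94 total 876; lower one of the high values by 1 (still ≥ 95) to hit 875.

6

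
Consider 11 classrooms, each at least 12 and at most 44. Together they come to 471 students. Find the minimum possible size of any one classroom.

31

Minimizing one value means maximizing the remaining 10.
The other 10 contribute at most 10 × 44 = 440, leaving at least 471 − 440 = 31.
Since 31 ≥ 12, this is achievable: one at 31 and 10 at 44.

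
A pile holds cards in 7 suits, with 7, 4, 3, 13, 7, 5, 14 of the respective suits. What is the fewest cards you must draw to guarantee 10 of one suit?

45

In the worst case you take as many as possible of each suit without reaching 10: 7 + 4 + 3 + 9 + 7 + 5 + 9 = 44.
The next one must give 10 of some suit, so 44 + 1 = 45.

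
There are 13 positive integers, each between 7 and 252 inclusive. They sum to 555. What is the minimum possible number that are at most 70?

Each value above 70 is at least 71, contributing at least 71 − 7 = 64 above the floor 7.
The sum exceeds the floor total 91 by 464, so at most ⌊464/64⌋ = 7 exceed 70, and at least 6 are ≤ 70.
Exactly 6 works: 6 values at 7 and 7 at 71 total 539; raise one of the low values by 16 (still ≤ 70) to hit 555.

6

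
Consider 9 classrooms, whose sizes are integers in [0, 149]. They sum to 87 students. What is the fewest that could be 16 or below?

If only k of them are at most 16, the other 9 − k are at least 17, so the total is at least (9 − k)·17 + k·0.
This is ≤ 87, so (9 − k)·17 + 0k ≤ 87, which gives k ≥ 4.
Exactly 4 works: 4 values at 0 and 5 at 17 total 85; raise one of the low values by 2 (still ≤ 16) to hit 87.

4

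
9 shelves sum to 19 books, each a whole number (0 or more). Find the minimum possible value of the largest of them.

3

The average is 19/9 > 2, so not all 9 can be 2 or less; the largest is ≥ 3.
Achievable: 1 of them at 3 and 8 at 2 total 19.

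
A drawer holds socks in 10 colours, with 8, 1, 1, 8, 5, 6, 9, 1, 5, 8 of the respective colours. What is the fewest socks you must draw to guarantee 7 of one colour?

44

In the worst case you take as many as possible of each colour without reaching 7: 6 + 1 + 1 + 6 + 5 + 6 + 6 + 1 + 5 + 6 = 43.
The next one must give 7 of some colour, so 43 + 1 = 44.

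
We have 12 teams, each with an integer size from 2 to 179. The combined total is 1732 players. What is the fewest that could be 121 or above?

Each value short of 121 is at most 120, costing at least 179 − 120 = 59 against the maximum total of 2148.
We can afford to lose at most 2148 − 1732 = 416, so at most ⌊416/59⌋ = 7 fall short, and at least 5 are ≥ 121.
Exactly 5 works: 5 values at 179 and 7 at 120 total 1735; lower one of the high values by 3 (still ≥ 121) to hit 1732.

5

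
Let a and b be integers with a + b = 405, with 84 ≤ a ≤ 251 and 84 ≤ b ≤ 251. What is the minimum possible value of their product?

For a fixed sum, ab is smallest when a and b are as far apart as possible.
The extreme feasible split is a = 154, b = 251, giving ab = 38654.

38654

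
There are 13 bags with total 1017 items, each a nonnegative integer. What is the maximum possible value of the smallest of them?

78

The average is 1017/13 < 79, so some value is ≤ 78.
Taking 10 copies of 78 and 3 copies of 79 gives exactly 1017, so 78 is attained.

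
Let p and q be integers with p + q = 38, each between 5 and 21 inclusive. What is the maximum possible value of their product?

361

pq = p(38 − p) is maximized when p is as near 38/2 as the bounds allow.
Taking p = 19 and q = 19 (both in [5, 21]) gives pq = 361.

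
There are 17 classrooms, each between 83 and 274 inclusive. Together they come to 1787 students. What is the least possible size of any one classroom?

83

To make one classroom as small as possible, make the other 16 as large as possible.
The other 16 can take up 16 × 274 = 4384 ≥ 1787 − 83, so one classroom can sit at its floor of 83.
Achievable: one at 83 and the other 16 totalling 1704, which fits since 16 × 83 ≤ 1704 ≤ 16 × 274.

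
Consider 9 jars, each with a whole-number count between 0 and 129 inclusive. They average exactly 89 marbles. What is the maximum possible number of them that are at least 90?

8

The total is 9 × 89 = 801.
Suppose k of them are at least 90. Those contribute at least 90 each and the other 9 − k at least 0 each.
So the total is at least 90k + 0(9 − k) = 0 + 90k. This must be ≤ 801, giving k ≤ 8.
k = 8 is achieved by 8 values at 90 and 1 at 0, total 720; add 81 to one value (staying below 90) to reach 801.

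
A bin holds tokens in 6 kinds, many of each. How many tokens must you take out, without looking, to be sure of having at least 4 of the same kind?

You could draw 3 of every kind without reaching 4 of any — 18 in all.
One more forces 4 of some kind, so 18 + 1 = 19.

19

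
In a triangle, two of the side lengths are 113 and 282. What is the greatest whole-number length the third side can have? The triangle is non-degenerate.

The third side must be less than 113 + 282 = 395.
The largest integer below 395 is 394.

394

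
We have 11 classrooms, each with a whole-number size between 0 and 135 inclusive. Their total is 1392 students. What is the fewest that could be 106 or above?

Each value short of 106 is at most 105, costing at least 135 − 105 = 30 against the maximum total of 1485.
We can afford to lose at most 1485 − 1392 = 93, so at most ⌊93/30⌋ = 3 fall short, and at least 8 are ≥ 106.
Exactly 8 works: 8 values at 135 and 3 at 105 total 1395; lower one of the high values by 3 (still ≥ 106) to hit 1392.

8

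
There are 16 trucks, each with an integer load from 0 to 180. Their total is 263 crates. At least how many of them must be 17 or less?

Let j be the number exceeding 17. Then the total is ≥ 18·j + 0·(16 − j) = 0 + 18j.
So 18j ≤ 263 and j ≤ 14; hence at least 16 − 14 = 2 are ≤ 17.
Exactly 2 works: 2 values at 0 and 14 at 18 total 252; raise one of the low values by 11 (still ≤ 17) to hit 263.

2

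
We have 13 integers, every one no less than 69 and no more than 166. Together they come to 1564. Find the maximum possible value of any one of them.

166

To make one integer as large as possible, make the other 12 as small as possible.
The other 12 contribute at least 12 × 69 = 828, leaving at most 1564 − 828 = 736.
But each integer is capped at 166, so the maximum is 166.
Achievable: one at 166 and the other 12 totalling 1398, which fits since 12 × 69 ≤ 1398 ≤ 12 × 166.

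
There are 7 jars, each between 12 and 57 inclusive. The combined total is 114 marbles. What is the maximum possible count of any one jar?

Maximizing one value means minimizing the remaining 6.
The other 6 contribute at least 6 × 12 = 72, leaving at most 114 − 72 = 42.
Since 42 ≤ 57, this is achievable: one at 42 and 6 at 12.

42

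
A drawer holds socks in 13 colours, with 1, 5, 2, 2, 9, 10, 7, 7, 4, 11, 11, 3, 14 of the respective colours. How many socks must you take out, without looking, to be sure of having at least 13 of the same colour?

85

In the worst case you take as many as possible of each colour without reaching 13: 1 + 5 + 2 + 2 + 9 + 10 + 7 + 7 + 4 + 11 + 11 + 3 + 12 = 84.
The next one must give 13 of some colour, so 84 + 1 = 85.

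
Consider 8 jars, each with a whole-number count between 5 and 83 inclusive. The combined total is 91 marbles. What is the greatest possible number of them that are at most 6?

7

Each value at 6 or below falls at least 83 − 6 = 77 short of the ceiling 83.
The ceiling total is 8 × 83 = 664, and we need 91, so at most ⌊(664 − 91)/77⌋ = 7 can be that low.
k = 7 is achieved by 7 values at 6 and 1 at 83, total 125; lower one of the 83's by 34 (still > 6) to reach 91.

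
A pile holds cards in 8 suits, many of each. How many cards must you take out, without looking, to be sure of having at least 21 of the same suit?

In the worst case you draw 20 of each of the 8 suits: 8 × 20 = 160.
One more forces 21 of some suit, so 160 + 1 = 161.

161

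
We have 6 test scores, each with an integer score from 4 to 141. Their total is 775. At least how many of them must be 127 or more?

Each value short of 127 is at most 126, costing at least 141 − 126 = 15 against the maximum total of 846.
We can afford to lose at most 846 − 775 = 71, so at most ⌊71/15⌋ = 4 fall short, and at least 2 are ≥ 127.
Exactly 2 works: 2 values at 141 and 4 at 126 total 786; lower one of the high values by 11 (still ≥ 127) to hit 775.

2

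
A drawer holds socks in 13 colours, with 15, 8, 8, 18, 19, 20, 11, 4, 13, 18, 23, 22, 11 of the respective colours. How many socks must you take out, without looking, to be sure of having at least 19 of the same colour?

179

In the worst case you take as many as possible of each colour without reaching 19: 15 + 8 + 8 + 18 + 18 + 18 + 11 + 4 + 13 + 18 + 18 + 18 + 11 = 178.
The next one must give 19 of some colour, so 178 + 1 = 179.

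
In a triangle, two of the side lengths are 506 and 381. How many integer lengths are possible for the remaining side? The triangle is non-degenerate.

761

The triangle inequality gives |506 − 381| < c < 506 + 381, i.e. 125 < c < 887.
So c can be any integer from 126 to 886: 761 values.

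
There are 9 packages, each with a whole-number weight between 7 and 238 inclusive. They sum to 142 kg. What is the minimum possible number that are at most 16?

2

Let j be the number exceeding 16. Then the total is ≥ 17·j + 7·(9 − j) = 63 + 10j.
So 10j ≤ 79 and j ≤ 7; hence at least 9 − 7 = 2 are ≤ 16.
Exactly 2 works: 2 values at 7 and 7 at 17 total 133; raise one of the low values by 9 (still ≤ 16) to hit 142.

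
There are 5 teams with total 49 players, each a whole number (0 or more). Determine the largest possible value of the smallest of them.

9

The average is 49/5 < 10, so some value is ≤ 9.
Achievable: 1 of them at 9 and 4 at 10 total 49.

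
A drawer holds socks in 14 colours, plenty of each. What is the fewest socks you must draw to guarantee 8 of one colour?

In the worst case you draw 7 of each of the 14 colours: 14 × 7 = 98.
One more forces 8 of some colour, so 98 + 1 = 99.

99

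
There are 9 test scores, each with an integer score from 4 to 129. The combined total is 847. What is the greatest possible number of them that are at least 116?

7

If k of the values are ≥ 116, the total is ≥ 116k + 4(9 − k).
Setting 116k + 4(9 − k) ≤ 847 gives 112k ≤ 811, so k ≤ 7.
k = 7 is achieved by 7 values at 116 and 2 at 4, total 820; add 27 to one value (staying below 116) to reach 847.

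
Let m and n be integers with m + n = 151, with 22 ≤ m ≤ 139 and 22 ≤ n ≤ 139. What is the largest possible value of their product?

5700

With m + n fixed, mn peaks when the two are closest together.
Taking m = 75 and n = 76 (both in [22, 139]) gives mn = 5700.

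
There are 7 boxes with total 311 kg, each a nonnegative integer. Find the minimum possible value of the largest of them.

45

The average is 311/7 > 44, so not all 7 can be 44 or less; the largest is ≥ 45.
Achievable: 3 of them at 45 and 4 at 44 total 311.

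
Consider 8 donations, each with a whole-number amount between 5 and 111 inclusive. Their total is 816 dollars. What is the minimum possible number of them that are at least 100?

Each value short of 100 is at most 99, costing at least 111 − 99 = 12 against the maximum total of 888.
We can afford to lose at most 888 − 816 = 72, so at most ⌊72/12⌋ = 6 fall short, and at least 2 are ≥ 100.
Exactly 2 works: 2 values at 111 and 6 at 99 total 816.

2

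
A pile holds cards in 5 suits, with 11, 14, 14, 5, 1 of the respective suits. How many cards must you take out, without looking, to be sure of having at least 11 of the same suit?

In the worst case you take as many as possible of each suit without reaching 11: 10 + 10 + 10 + 5 + 1 = 36.
The next one must give 11 of some suit, so 36 + 1 = 37.

37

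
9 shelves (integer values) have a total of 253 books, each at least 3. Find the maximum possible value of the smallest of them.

28

The average is 253/9 < 29, so some value is ≤ 28.
Achievable: 8 of them at 28 and 1 at 29 total 253.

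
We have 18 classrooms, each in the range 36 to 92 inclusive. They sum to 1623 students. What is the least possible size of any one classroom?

59

To make one classroom as small as possible, make the other 17 as large as possible.
The other 17 contribute at most 17 × 92 = 1564, leaving at least 1623 − 1564 = 59.
Since 59 ≥ 36, this is achievable: one at 59 and 17 at 92.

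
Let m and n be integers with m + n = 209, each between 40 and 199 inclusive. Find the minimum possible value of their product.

mn = m(209 − m) is concave in m, so over [40, 169] it is minimized at an endpoint.
The extreme feasible split is m = 40, n = 169, giving mn = 6760.

6760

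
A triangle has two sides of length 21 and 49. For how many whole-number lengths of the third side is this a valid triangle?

41

The triangle inequality gives |21 − 49| < c < 21 + 49, i.e. 28 < c < 70.
So c can be any integer from 29 to 69: 41 values.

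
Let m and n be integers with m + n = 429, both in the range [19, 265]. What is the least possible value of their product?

mn = m(429 − m) is concave in m, so over [164, 265] it is minimized at an endpoint.
The extreme feasible split is m = 164, n = 265, giving mn = 43460.

43460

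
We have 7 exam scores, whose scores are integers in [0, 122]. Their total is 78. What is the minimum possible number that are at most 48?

If only k of them are at most 48, the other 7 − k are at least 49, so the total is at least (7 − k)·49 + k·0.
This is ≤ 78, so (7 − k)·49 + 0k ≤ 78, which gives k ≥ 6.
Exactly 6 works: 6 values at 0 and 1 at 49 total 49; raise one of the low values by 29 (still ≤ 48) to hit 78.

6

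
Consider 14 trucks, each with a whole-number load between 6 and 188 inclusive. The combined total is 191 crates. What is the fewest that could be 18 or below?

6

Each value above 18 is at least 19, contributing at least 19 − 6 = 13 above the floor 6.
The sum exceeds the floor total 84 by 107, so at most ⌊107/13⌋ = 8 exceed 18, and at least 6 are ≤ 18.
Exactly 6 works: 6 values at 6 and 8 at 19 total 188; raise one of the low values by 3 (still ≤ 18) to hit 191.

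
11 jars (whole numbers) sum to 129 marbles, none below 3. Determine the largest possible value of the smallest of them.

The average is 129/11 < 12, so some value is ≤ 11.
Achievable: 3 of them at 11 and 8 at 12 total 129.

11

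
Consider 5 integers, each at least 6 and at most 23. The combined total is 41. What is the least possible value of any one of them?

To make one integer as small as possible, make the other 4 as large as possible.
The other 4 can take up 4 × 23 = 92 ≥ 41 − 6, so one integer can sit at its floor of 6.
Achievable: one at 6 and the other 4 totalling 35, which fits since 4 × 6 ≤ 35 ≤ 4 × 23.

6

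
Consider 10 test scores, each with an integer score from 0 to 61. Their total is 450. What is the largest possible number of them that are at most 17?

3

Suppose k of them are at most 17. Those contribute at most 17 each and the rest at most 61 each.
So the total is at most 17k + 61(10 − k) = 610 − 44k. This must still be ≥ 450, so k ≤ 3.
k = 3 is achieved by 3 values at 17 and 7 at 61, total 478; lower one of the 61's by 28 (still > 17) to reach 450.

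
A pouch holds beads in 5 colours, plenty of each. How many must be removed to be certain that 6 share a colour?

In the worst case you draw 5 of each of the 5 colours: 5 × 5 = 25.
One more forces 6 of some colour, so 25 + 1 = 26.

26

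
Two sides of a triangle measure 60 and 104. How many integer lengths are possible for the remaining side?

119

The triangle inequality gives |60 − 104| < c < 60 + 104, i.e. 44 < c < 164.
So c can be any integer from 45 to 163: 119 values.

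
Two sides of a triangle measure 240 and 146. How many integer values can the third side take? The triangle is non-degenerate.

291

The triangle inequality gives |240 − 146| < c < 240 + 146, i.e. 94 < c < 386.
So c can be any integer from 95 to 385: 291 values.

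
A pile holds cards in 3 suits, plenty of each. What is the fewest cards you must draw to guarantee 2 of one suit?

4

In the worst case you draw 1 of each of the 3 suits: 3 × 1 = 3.
One more forces 2 of some suit, so 3 + 1 = 4.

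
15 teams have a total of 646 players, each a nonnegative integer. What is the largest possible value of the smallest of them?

43

The average is 646/15 < 44, so some value is ≤ 43.
Achievable: 14 of them at 43 and 1 at 44 total 646.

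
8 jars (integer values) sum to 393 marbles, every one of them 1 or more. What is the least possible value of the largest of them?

If every one of the 8 were at most 49, the total would be at most 8 × 49 = 392 < 393.
Achievable: 1 of them at 50 and 7 at 49 total 393.

50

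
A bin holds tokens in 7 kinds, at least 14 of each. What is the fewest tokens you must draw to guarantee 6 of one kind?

In the worst case you draw 5 of each of the 7 kinds: 7 × 5 = 35.
One more forces 6 of some kind, so 35 + 1 = 36.

36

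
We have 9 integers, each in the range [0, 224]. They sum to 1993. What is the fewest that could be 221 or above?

Suppose at most 9 − j of them reach 221; then j values are ≤ 220 and the rest ≤ 224.
The total is then ≤ 220·j + 224·(9 − j) = 2016 − 4j. For this to be ≥ 1993 we need j ≤ 5, so at least 9 − 5 = 4 must reach 221.
Exactly 4 works: 4 values at 224 and 5 at 220 total 1996; lower one of the high values by 3 (still ≥ 221) to hit 1993.

4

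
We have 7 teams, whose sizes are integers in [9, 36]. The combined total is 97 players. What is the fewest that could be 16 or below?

If only k of them are at most 16, the other 7 − k are at least 17, so the total is at least (7 − k)·17 + k·9.
This is ≤ 97, so (7 − k)·17 + 9k ≤ 97, which gives k ≥ 3.
Exactly 3 works: 3 values at 9 and 4 at 17 total 95; raise one of the low values by 2 (still ≤ 16) to hit 97.

3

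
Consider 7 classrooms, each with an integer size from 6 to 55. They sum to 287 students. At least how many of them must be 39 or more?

2

Suppose at most 7 − j of them reach 39; then j values are ≤ 38 and the rest ≤ 55.
The total is then ≤ 38·j + 55·(7 − j) = 385 − 17j. For this to be ≥ 287 we need j ≤ 5, so at least 7 − 5 = 2 must reach 39.
Exactly 2 works: 2 values at 55 and 5 at 38 total 300; lower one of the high values by 13 (still ≥ 39) to hit 287.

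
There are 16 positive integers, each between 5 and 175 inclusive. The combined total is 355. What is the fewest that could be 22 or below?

Let j be the number exceeding 22. Then the total is ≥ 23·j + 5·(16 − j) = 80 + 18j.
So 18j ≤ 275 and j ≤ 15; hence at least 16 − 15 = 1 are ≤ 22.
Exactly 1 works: 1 value at 5 and 15 at 23 total 350; raise one of the low values by 5 (still ≤ 22) to hit 355.

1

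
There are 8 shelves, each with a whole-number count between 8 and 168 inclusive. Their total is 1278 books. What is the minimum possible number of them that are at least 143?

6

If only k of them are at least 143, the other 8 − k are at most 142, so the total is at most k·168 + (8 − k)·142.
This must reach 1278, so k·168 + (8 − k)·142 ≥ 1278, giving k ≥ 6.
Exactly 6 works: 6 values at 168 and 2 at 142 total 1292; lower one of the high values by 14 (still ≥ 143) to hit 1278.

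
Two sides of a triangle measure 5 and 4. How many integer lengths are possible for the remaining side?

7

The triangle inequality gives |5 − 4| < c < 5 + 4, i.e. 1 < c < 9.
So c can be any integer from 2 to 8: 7 values.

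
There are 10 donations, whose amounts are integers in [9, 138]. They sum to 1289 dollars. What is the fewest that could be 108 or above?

Each value short of 108 is at most 107, costing at least 138 − 107 = 31 against the maximum total of 1380.
We can afford to lose at most 1380 − 1289 = 91, so at most ⌊91/31⌋ = 2 fall short, and at least 8 are ≥ 108.
Exactly 8 works: 8 values at 138 and 2 at 107 total 1318; lower one of the high values by 29 (still ≥ 108) to hit 1289.

8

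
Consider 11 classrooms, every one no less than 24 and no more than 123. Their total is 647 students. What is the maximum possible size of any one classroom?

123

To make one classroom as large as possible, make the other 10 as small as possible.
The other 10 contribute at least 10 × 24 = 240, leaving at most 647 − 240 = 407.
But each classroom is capped at 123, so the maximum is 123.
Achievable: one at 123 and the other 10 totalling 524, which fits since 10 × 24 ≤ 524 ≤ 10 × 123.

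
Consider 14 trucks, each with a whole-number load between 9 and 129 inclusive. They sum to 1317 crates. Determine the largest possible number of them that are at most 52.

Suppose k of them are at most 52. Those contribute at most 52 each and the rest at most 129 each.
So the total is at most 52k + 129(14 − k) = 1806 − 77k. This must still be ≥ 1317, so k ≤ 6.
k = 6 is achieved by 6 values at 52 and 8 at 129, total 1344; lower one of the 129's by 27 (still > 52) to reach 1317.

6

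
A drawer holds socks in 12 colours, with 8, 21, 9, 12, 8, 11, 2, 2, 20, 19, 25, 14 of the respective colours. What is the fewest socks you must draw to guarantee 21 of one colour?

In the worst case you take as many as possible of each colour without reaching 21: 8 + 20 + 9 + 12 + 8 + 11 + 2 + 2 + 20 + 19 + 20 + 14 = 145.
The next one must give 21 of some colour, so 145 + 1 = 146.

146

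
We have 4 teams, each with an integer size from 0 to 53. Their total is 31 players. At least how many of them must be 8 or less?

1

Let j be the number exceeding 8. Then the total is ≥ 9·j + 0·(4 − j) = 0 + 9j.
So 9j ≤ 31 and j ≤ 3; hence at least 4 − 3 = 1 are ≤ 8.
Exactly 1 works: 1 value at 0 and 3 at 9 total 27; raise one of the low values by 4 (still ≤ 8) to hit 31.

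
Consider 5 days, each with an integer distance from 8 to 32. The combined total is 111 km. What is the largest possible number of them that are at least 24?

4

If k of the values are ≥ 24, the total is ≥ 24k + 8(5 − k).
Setting 24k + 8(5 − k) ≤ 111 gives 16k ≤ 71, so k ≤ 4.
k = 4 is achieved by 4 values at 24 and 1 at 8, total 104; add 7 to one value (staying below 24) to reach 111.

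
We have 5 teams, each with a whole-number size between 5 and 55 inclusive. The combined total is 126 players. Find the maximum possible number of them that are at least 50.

If k of the values are ≥ 50, the total is ≥ 50k + 5(5 − k).
Setting 50k + 5(5 − k) ≤ 126 gives 45k ≤ 101, so k ≤ 2.
k = 2 is achieved by 2 values at 50 and 3 at 5, total 115; add 11 to one value (staying below 50) to reach 126.

2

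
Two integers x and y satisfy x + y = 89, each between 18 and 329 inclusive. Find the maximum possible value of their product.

1980

xy = x(89 − x) is maximized when x is as near 89/2 as the bounds allow.
Taking x = 44 and y = 45 (both in [18, 329]) gives xy = 1980.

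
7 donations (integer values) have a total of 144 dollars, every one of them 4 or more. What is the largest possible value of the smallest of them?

If every one of the 7 were at least 21, the total would be at least 7 × 21 = 147 > 144.
Equality holds with 3 values of 20 and 4 values of 21.

20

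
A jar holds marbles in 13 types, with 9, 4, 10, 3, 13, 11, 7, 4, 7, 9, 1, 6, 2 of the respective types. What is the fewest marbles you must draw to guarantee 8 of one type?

In the worst case you take as many as possible of each type without reaching 8: 7 + 4 + 7 + 3 + 7 + 7 + 7 + 4 + 7 + 7 + 1 + 6 + 2 = 69.
The next one must give 8 of some type, so 69 + 1 = 70.

70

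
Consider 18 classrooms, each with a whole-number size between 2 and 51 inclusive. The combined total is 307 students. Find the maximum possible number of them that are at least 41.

6

If k of the values are ≥ 41, the total is ≥ 41k + 2(18 − k).
Setting 41k + 2(18 − k) ≤ 307 gives 39k ≤ 271, so k ≤ 6.
k = 6 is achieved by 6 values at 41 and 12 at 2, total 270; add 37 to one value (staying below 41) to reach 307.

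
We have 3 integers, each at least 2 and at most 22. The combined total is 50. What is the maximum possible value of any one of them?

To make one integer as large as possible, make the other 2 as small as possible.
The other 2 contribute at least 2 × 2 = 4, leaving at most 50 − 4 = 46.
But each integer is capped at 22, so the maximum is 22.
Achievable: one at 22 and the other 2 totalling 28, which fits since 2 × 2 ≤ 28 ≤ 2 × 22.

22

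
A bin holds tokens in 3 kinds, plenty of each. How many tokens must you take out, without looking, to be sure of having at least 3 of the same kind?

You could draw 2 of every kind without reaching 3 of any — 6 in all.
One more forces 3 of some kind, so 6 + 1 = 7.

7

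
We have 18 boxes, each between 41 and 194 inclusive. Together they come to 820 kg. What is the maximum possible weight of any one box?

Maximizing one value means minimizing the remaining 17.
The other 17 contribute at least 17 × 41 = 697, leaving at most 820 − 697 = 123.
Since 123 ≤ 194, this is achievable: one at 123 and 17 at 41.

123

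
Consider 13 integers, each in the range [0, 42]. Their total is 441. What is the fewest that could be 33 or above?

3

Each value short of 33 is at most 32, costing at least 42 − 32 = 10 against the maximum total of 546.
We can afford to lose at most 546 − 441 = 105, so at most ⌊105/10⌋ = 10 fall short, and at least 3 are ≥ 33.
Exactly 3 works: 3 values at 42 and 10 at 32 total 446; lower one of the high values by 5 (still ≥ 33) to hit 441.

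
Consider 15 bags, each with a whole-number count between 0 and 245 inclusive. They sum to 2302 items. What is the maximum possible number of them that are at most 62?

Suppose k of them are at most 62. Those contribute at most 62 each and the rest at most 245 each.
So the total is at most 62k + 245(15 − k) = 3675 − 183k. This must still be ≥ 2302, so k ≤ 7.
k = 7 is achieved by 7 values at 62 and 8 at 245, total 2394; lower one of the 245's by 92 (still > 62) to reach 2302.

7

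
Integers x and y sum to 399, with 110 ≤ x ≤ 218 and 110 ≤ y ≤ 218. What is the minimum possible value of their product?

39458

xy = x(399 − x) is concave in x, so over [181, 218] it is minimized at an endpoint.
The extreme feasible split is x = 181, y = 218, giving xy = 39458.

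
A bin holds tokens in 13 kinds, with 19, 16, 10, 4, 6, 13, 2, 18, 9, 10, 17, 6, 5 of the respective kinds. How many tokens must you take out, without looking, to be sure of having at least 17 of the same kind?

130

In the worst case you take as many as possible of each kind without reaching 17: 16 + 16 + 10 + 4 + 6 + 13 + 2 + 16 + 9 + 10 + 16 + 6 + 5 = 129.
The next one must give 17 of some kind, so 129 + 1 = 130.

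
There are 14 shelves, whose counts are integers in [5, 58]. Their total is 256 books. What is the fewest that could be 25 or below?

6

Each value above 25 is at least 26, contributing at least 26 − 5 = 21 above the floor 5.
The sum exceeds the floor total 70 by 186, so at most ⌊186/21⌋ = 8 exceed 25, and at least 6 are ≤ 25.
Exactly 6 works: 6 values at 5 and 8 at 26 total 238; raise one of the low values by 18 (still ≤ 25) to hit 256.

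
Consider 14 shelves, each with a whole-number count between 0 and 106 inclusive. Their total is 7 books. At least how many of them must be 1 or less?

If only k of them are at most 1, the other 14 − k are at least 2, so the total is at least (14 − k)·2 + k·0.
This is ≤ 7, so (14 − k)·2 + 0k ≤ 7, which gives k ≥ 11.
Exactly 11 works: 11 values at 0 and 3 at 2 total 6; raise one of the low values by 1 (still ≤ 1) to hit 7.

11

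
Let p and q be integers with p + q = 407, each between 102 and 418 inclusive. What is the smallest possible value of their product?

31110

Since p + q is fixed, pushing one of them to its bound minimizes the product.
At the endpoint p = 102, q = 407 − 102 = 305, so pq = 102 × 305 = 31110.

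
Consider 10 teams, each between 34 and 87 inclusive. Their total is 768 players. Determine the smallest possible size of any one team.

Minimizing one value means maximizing the remaining 9.
The other 9 can take up 9 × 87 = 783 ≥ 768 − 34, so one team can sit at its floor of 34.
Achievable: one at 34 and the other 9 totalling 734, which fits since 9 × 34 ≤ 734 ≤ 9 × 87.

34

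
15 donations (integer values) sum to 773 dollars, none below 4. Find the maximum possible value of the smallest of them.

The 15 values sum to 773, so their minimum is at most ⌊773/15⌋ = 51.
Achievable: 7 of them at 51 and 8 at 52 total 773.

51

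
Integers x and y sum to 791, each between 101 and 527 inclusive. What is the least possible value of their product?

139128

For a fixed sum, xy is smallest when x and y are as far apart as possible.
At the endpoint x = 264, y = 791 − 264 = 527, so xy = 264 × 527 = 139128.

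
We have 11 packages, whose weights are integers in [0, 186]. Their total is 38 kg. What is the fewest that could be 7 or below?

7

Each value above 7 is at least 8, contributing at least 8 − 0 = 8 above the floor 0.
The sum exceeds the floor total 0 by 38, so at most ⌊38/8⌋ = 4 exceed 7, and at least 7 are ≤ 7.
Exactly 7 works: 7 values at 0 and 4 at 8 total 32; raise one of the low values by 6 (still ≤ 7) to hit 38.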